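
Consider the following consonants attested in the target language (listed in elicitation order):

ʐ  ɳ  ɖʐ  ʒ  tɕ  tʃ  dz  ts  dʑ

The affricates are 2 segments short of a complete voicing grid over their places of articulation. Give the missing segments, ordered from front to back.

/dʒ/, /ʈʂ/

alveolar: voiceless /ts/, voiced /dz/.
postalveolar: voiceless /tʃ/, voiced —.
retroflex: voiceless —, voiced /ɖʐ/.
alveolo-palatal: voiceless /tɕ/, voiced /dʑ/.
Gaps, from front to back: postalveolar lacks voiced (/dʒ/); retroflex lacks voiceless (/ʈʂ/).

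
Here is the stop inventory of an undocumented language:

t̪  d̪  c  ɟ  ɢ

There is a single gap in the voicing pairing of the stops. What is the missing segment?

Voiceless: /t̪/ (dental), /c/ (palatal).
Voiced: /d̪/ (dental), /ɟ/ (palatal), /ɢ/ (uvular).
The uvular row has no voiceless member, so the gap is the voiceless uvular stop /q/.

/q/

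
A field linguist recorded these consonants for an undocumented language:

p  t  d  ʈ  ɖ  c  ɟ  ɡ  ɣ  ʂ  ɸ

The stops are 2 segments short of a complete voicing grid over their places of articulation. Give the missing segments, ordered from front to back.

bilabial: voiceless /p/, voiced —.
alveolar: voiceless /t/, voiced /d/.
retroflex: voiceless /ʈ/, voiced /ɖ/.
palatal: voiceless /c/, voiced /ɟ/.
velar: voiceless —, voiced /ɡ/.
Gaps, from front to back: bilabial lacks voiced (/b/); velar lacks voiceless (/k/).

/b/, /k/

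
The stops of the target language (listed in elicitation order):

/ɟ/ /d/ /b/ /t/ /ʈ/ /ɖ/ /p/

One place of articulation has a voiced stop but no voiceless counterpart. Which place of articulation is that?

palatal

place of articulation  voiceless  voiced  
bilabial          p         b       
alveolar          t         d       
retroflex         ʈ         ɖ       
palatal           —         ɟ       
Every place of articulation has a voiceless member except palatal, where /c/ would be expected.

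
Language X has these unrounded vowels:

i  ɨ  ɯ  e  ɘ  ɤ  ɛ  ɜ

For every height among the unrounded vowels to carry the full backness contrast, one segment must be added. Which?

height            front     central   back    
high              i         ɨ         ɯ       
high-mid          e         ɘ         ɤ       
low-mid           ɛ         ɜ         —       
The low-mid row has no back member, so the gap is the low-mid back unrounded vowel /ʌ/.

/ʌ/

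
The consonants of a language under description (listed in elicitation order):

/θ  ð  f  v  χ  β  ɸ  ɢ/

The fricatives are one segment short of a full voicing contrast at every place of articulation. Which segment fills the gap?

/ʁ/

bilabial: voiceless /ɸ/, voiced /β/.
labiodental: voiceless /f/, voiced /v/.
dental: voiceless /θ/, voiced /ð/.
uvular: voiceless /χ/, voiced —.
The uvular row has no voiced member, so the gap is the voiced uvular fricative /ʁ/.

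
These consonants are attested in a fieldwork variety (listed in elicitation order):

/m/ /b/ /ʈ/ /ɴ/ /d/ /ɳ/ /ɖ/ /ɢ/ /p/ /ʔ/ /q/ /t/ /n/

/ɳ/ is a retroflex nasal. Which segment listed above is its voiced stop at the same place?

/ɖ/

The voiced stop at the same place is a voiced retroflex stop — in this inventory, /ɖ/.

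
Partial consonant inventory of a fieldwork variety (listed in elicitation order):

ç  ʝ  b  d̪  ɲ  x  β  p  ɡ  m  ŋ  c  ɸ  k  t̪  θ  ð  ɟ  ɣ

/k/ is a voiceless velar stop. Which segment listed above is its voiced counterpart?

/ɡ/

The voiced counterpart is a voiced velar stop — in this inventory, /ɡ/.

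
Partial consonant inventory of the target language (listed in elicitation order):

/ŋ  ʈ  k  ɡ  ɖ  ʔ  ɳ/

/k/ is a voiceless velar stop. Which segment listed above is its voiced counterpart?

/ɡ/

The voiced counterpart is a voiced velar stop — in this inventory, /ɡ/.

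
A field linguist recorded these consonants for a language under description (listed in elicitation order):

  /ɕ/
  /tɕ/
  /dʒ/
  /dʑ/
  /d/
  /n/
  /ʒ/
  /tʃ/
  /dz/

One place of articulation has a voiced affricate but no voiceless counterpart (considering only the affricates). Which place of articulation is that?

Voiceless: /tʃ/ (postalveolar), /tɕ/ (alveolo-palatal).
Voiced: /dz/ (alveolar), /dʒ/ (postalveolar), /dʑ/ (alveolo-palatal).
Every place of articulation has a voiceless member except alveolar, where /ts/ would be expected.

alveolar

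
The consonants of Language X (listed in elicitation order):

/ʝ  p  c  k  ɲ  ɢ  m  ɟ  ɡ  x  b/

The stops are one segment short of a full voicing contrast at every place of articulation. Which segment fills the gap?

/q/

place of articulation  voiceless  voiced  
bilabial          p         b       
palatal           c         ɟ       
velar             k         ɡ       
uvular            —         ɢ       
The uvular row has no voiceless member, so the gap is the voiceless uvular stop /q/.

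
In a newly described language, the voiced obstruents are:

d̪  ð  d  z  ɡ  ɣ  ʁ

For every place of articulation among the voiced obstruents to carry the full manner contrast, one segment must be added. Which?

/ɢ/

place of articulation  stop      fricative
dental            d̪        ð       
alveolar          d         z       
velar             ɡ         ɣ       
uvular            —         ʁ       
The uvular row has no stop member, so the gap is the uvular stop /ɢ/.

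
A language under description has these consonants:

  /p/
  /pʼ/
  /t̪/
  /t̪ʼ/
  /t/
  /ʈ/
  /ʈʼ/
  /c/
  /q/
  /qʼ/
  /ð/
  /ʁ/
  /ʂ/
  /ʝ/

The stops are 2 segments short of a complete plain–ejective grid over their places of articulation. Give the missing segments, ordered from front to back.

/tʼ/, /cʼ/

Plain: /p/ (bilabial), /t̪/ (dental), /t/ (alveolar), /ʈ/ (retroflex), /c/ (palatal), /q/ (uvular).
Ejective: /pʼ/ (bilabial), /t̪ʼ/ (dental), /ʈʼ/ (retroflex), /qʼ/ (uvular).
Gaps, from front to back: alveolar lacks ejective (/tʼ/); palatal lacks ejective (/cʼ/).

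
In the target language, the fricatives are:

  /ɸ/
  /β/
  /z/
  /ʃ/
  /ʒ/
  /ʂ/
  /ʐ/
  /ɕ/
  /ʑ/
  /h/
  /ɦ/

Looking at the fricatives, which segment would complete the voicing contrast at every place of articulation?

/s/

Voiceless: /ɸ/ (bilabial), /ʃ/ (postalveolar), /ʂ/ (retroflex), /ɕ/ (alveolo-palatal), /h/ (glottal).
Voiced: /β/ (bilabial), /z/ (alveolar), /ʒ/ (postalveolar), /ʐ/ (retroflex), /ʑ/ (alveolo-palatal), /ɦ/ (glottal).
The alveolar row has no voiceless member, so the gap is the voiceless alveolar fricative /s/.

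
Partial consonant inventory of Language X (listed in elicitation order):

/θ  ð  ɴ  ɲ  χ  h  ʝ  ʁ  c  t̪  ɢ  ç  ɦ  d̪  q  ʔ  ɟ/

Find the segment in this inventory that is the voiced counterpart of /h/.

/h/ is a voiceless glottal fricative.
The voiced counterpart is a voiced glottal fricative — in this inventory, /ɦ/.

/ɦ/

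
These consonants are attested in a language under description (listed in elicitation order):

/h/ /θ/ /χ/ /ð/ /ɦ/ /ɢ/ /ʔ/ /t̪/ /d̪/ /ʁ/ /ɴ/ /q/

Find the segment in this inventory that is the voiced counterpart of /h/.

/ɦ/

/h/ is a voiceless glottal fricative.
The voiced counterpart is a voiced glottal fricative — in this inventory, /ɦ/.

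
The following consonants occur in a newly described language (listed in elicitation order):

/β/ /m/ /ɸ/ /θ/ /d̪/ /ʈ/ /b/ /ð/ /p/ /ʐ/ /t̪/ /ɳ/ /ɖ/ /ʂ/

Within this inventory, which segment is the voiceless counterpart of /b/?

/p/

/b/ is a voiced bilabial stop.
The voiceless counterpart is a voiceless bilabial stop — in this inventory, /p/.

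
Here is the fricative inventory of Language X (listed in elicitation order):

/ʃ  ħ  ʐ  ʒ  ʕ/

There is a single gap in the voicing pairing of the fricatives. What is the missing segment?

/ʂ/

place of articulation  voiceless  voiced  
postalveolar      ʃ         ʒ       
retroflex         —         ʐ       
pharyngeal        ħ         ʕ       
The retroflex row has no voiceless member, so the gap is the voiceless retroflex fricative /ʂ/.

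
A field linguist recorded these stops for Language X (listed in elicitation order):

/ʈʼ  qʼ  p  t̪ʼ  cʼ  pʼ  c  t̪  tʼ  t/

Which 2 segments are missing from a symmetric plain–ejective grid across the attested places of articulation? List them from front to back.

place of articulation  plain     ejective
bilabial          p         pʼ      
dental            t̪        t̪ʼ     
alveolar          t         tʼ      
retroflex         —         ʈʼ      
palatal           c         cʼ      
uvular            —         qʼ      
Gaps, from front to back: retroflex lacks plain (/ʈ/); uvular lacks plain (/q/).

/ʈ/, /q/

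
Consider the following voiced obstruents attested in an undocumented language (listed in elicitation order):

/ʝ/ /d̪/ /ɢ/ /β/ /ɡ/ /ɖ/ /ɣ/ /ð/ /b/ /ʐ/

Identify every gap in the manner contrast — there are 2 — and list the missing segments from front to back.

/ɟ/, /ʁ/

bilabial: stop /b/, fricative /β/.
dental: stop /d̪/, fricative /ð/.
retroflex: stop /ɖ/, fricative /ʐ/.
palatal: stop —, fricative /ʝ/.
velar: stop /ɡ/, fricative /ɣ/.
uvular: stop /ɢ/, fricative —.
Gaps, from front to back: palatal lacks stop (/ɟ/); uvular lacks fricative (/ʁ/).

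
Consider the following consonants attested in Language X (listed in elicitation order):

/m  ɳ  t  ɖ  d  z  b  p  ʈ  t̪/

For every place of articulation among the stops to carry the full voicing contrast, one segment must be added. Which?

/d̪/

bilabial: voiceless /p/, voiced /b/.
dental: voiceless /t̪/, voiced —.
alveolar: voiceless /t/, voiced /d/.
retroflex: voiceless /ʈ/, voiced /ɖ/.
The dental row has no voiced member, so the gap is the voiced dental stop /d̪/.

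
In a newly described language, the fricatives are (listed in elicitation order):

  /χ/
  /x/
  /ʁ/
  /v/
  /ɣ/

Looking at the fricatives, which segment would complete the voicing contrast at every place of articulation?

labiodental: voiceless —, voiced /v/.
velar: voiceless /x/, voiced /ɣ/.
uvular: voiceless /χ/, voiced /ʁ/.
The labiodental row has no voiceless member, so the gap is the voiceless labiodental fricative /f/.

/f/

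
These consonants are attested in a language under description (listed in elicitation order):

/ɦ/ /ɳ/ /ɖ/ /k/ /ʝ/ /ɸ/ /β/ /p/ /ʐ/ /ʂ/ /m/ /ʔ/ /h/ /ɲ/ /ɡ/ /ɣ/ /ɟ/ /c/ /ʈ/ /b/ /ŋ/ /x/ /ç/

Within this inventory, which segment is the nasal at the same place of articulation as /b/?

/b/ is a voiced bilabial stop.
The nasal at the same place is a bilabial nasal — in this inventory, /m/.

/m/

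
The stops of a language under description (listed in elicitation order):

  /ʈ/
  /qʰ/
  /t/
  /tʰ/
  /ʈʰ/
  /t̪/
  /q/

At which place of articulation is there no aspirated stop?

Plain: /t̪/ (dental), /t/ (alveolar), /ʈ/ (retroflex), /q/ (uvular).
Aspirated: /tʰ/ (alveolar), /ʈʰ/ (retroflex), /qʰ/ (uvular).
Every place of articulation has an aspirated member except dental, where /t̪ʰ/ would be expected.

dental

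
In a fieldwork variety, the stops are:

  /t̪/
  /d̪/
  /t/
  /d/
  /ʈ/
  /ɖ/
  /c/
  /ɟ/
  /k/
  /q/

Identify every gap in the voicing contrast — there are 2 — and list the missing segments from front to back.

/ɡ/, /ɢ/

dental: voiceless /t̪/, voiced /d̪/.
alveolar: voiceless /t/, voiced /d/.
retroflex: voiceless /ʈ/, voiced /ɖ/.
palatal: voiceless /c/, voiced /ɟ/.
velar: voiceless /k/, voiced —.
uvular: voiceless /q/, voiced —.
Gaps, from front to back: velar lacks voiced (/ɡ/); uvular lacks voiced (/ɢ/).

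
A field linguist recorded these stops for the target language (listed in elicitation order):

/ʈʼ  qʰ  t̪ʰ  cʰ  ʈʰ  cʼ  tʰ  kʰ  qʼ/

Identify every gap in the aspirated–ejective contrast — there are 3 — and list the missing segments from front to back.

place of articulation  aspirated  ejective
dental            t̪ʰ       —       
alveolar          tʰ        —       
retroflex         ʈʰ        ʈʼ      
palatal           cʰ        cʼ      
velar             kʰ        —       
uvular            qʰ        qʼ      
Gaps, from front to back: dental lacks ejective (/t̪ʼ/); alveolar lacks ejective (/tʼ/); velar lacks ejective (/kʼ/).

/t̪ʼ/, /tʼ/, /kʼ/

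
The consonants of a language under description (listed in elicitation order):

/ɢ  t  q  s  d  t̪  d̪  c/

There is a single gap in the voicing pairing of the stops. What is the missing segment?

place of articulation  voiceless  voiced  
dental            t̪        d̪      
alveolar          t         d       
palatal           c         —       
uvular            q         ɢ       
The palatal row has no voiced member, so the gap is the voiced palatal stop /ɟ/.

/ɟ/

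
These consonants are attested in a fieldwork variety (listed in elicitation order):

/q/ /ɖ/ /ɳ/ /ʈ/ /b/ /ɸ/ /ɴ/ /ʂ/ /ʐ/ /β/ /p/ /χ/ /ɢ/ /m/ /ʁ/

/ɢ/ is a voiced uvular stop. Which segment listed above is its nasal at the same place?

/ɴ/

The nasal at the same place is an uvular nasal — in this inventory, /ɴ/.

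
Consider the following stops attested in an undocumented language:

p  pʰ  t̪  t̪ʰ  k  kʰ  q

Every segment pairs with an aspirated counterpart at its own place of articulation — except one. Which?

/q/

Bilabial: /p/ ~ /pʰ/
Dental: /t̪/ ~ /t̪ʰ/
Velar: /k/ ~ /kʰ/
Uvular: only /q/ (plain); no aspirated partner.
So /q/ is the unpaired segment.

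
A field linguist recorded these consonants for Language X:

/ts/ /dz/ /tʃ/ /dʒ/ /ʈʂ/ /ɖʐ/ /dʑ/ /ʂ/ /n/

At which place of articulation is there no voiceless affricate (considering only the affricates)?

alveolo-palatal

alveolar: voiceless /ts/, voiced /dz/.
postalveolar: voiceless /tʃ/, voiced /dʒ/.
retroflex: voiceless /ʈʂ/, voiced /ɖʐ/.
alveolo-palatal: voiceless —, voiced /dʑ/.
Every place of articulation has a voiceless member except alveolo-palatal, where /tɕ/ would be expected.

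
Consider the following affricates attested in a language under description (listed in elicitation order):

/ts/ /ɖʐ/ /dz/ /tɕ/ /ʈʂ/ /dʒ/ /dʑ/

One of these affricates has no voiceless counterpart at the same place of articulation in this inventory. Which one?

Alveolar: /ts/ ~ /dz/
Retroflex: /ʈʂ/ ~ /ɖʐ/
Alveolo-palatal: /tɕ/ ~ /dʑ/
Postalveolar: only /dʒ/ (voiced); no voiceless partner.
So /dʒ/ is the unpaired segment.

/dʒ/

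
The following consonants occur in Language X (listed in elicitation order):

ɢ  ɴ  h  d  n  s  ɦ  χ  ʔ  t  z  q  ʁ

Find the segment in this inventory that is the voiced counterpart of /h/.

/ɦ/

/h/ is a voiceless glottal fricative.
The voiced counterpart is a voiced glottal fricative — in this inventory, /ɦ/.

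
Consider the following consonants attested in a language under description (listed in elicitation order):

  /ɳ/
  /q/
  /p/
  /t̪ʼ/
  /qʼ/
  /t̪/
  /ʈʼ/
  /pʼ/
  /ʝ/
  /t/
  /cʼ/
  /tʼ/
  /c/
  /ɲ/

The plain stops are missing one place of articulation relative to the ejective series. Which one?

place of articulation  plain     ejective
bilabial          p         pʼ      
dental            t̪        t̪ʼ     
alveolar          t         tʼ      
retroflex         —         ʈʼ      
palatal           c         cʼ      
uvular            q         qʼ      
Every place of articulation has a plain member except retroflex, where /ʈ/ would be expected.

retroflex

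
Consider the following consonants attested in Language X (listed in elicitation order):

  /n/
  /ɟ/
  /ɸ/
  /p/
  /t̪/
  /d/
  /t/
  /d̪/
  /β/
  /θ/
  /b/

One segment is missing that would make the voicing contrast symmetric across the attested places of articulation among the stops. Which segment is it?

bilabial: voiceless /p/, voiced /b/.
dental: voiceless /t̪/, voiced /d̪/.
alveolar: voiceless /t/, voiced /d/.
palatal: voiceless —, voiced /ɟ/.
The palatal row has no voiceless member, so the gap is the voiceless palatal stop /c/.

/c/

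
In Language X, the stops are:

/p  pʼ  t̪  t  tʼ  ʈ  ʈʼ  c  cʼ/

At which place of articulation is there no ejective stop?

dental

Plain: /p/ (bilabial), /t̪/ (dental), /t/ (alveolar), /ʈ/ (retroflex), /c/ (palatal).
Ejective: /pʼ/ (bilabial), /tʼ/ (alveolar), /ʈʼ/ (retroflex), /cʼ/ (palatal).
Every place of articulation has an ejective member except dental, where /t̪ʼ/ would be expected.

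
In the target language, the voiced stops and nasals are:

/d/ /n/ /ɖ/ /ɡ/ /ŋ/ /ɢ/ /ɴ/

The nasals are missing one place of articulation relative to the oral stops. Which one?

retroflex

Oral stop: /d/ (alveolar), /ɖ/ (retroflex), /ɡ/ (velar), /ɢ/ (uvular).
Nasal: /n/ (alveolar), /ŋ/ (velar), /ɴ/ (uvular).
Every place of articulation has a nasal member except retroflex, where /ɳ/ would be expected.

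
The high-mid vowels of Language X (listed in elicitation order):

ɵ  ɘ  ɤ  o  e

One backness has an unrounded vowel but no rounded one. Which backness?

Unrounded: /e/ (front), /ɘ/ (central), /ɤ/ (back).
Rounded: /ɵ/ (central), /o/ (back).
Every backness has a rounded member except front, where /ø/ would be expected.

front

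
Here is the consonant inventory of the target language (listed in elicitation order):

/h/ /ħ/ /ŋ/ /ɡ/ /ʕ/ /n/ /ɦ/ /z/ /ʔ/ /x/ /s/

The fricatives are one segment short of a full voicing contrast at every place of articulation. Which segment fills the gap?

place of articulation  voiceless  voiced  
alveolar          s         z       
velar             x         —       
pharyngeal        ħ         ʕ       
glottal           h         ɦ       
The velar row has no voiced member, so the gap is the voiced velar fricative /ɣ/.

/ɣ/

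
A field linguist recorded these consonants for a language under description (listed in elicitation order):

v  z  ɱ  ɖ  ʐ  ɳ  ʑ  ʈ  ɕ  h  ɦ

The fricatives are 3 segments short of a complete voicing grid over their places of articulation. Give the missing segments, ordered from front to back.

/f/, /s/, /ʂ/

labiodental: voiceless —, voiced /v/.
alveolar: voiceless —, voiced /z/.
retroflex: voiceless —, voiced /ʐ/.
alveolo-palatal: voiceless /ɕ/, voiced /ʑ/.
glottal: voiceless /h/, voiced /ɦ/.
Gaps, from front to back: labiodental lacks voiceless (/f/); alveolar lacks voiceless (/s/); retroflex lacks voiceless (/ʂ/).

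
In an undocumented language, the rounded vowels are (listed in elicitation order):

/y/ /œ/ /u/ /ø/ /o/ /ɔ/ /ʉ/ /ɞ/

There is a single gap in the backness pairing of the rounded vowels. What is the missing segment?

/ɵ/

high: front /y/, central /ʉ/, back /u/.
high-mid: front /ø/, central —, back /o/.
low-mid: front /œ/, central /ɞ/, back /ɔ/.
The high-mid row has no central member, so the gap is the high-mid central rounded vowel /ɵ/.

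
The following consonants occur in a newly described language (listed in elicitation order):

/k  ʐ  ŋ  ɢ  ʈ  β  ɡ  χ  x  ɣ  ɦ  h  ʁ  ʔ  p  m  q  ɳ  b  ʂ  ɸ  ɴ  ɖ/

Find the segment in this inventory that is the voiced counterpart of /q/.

/q/ is a voiceless uvular stop.
The voiced counterpart is a voiced uvular stop — in this inventory, /ɢ/.

/ɢ/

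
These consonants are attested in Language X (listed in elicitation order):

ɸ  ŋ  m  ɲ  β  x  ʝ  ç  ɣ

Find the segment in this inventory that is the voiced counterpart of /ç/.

/ʝ/

/ç/ is a voiceless palatal fricative.
The voiced counterpart is a voiced palatal fricative — in this inventory, /ʝ/.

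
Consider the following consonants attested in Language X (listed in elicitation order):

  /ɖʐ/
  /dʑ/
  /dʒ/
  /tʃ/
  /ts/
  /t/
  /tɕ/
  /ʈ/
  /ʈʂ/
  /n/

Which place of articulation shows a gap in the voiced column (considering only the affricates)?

alveolar

place of articulation  voiceless  voiced  
alveolar          ts        —       
postalveolar      tʃ        dʒ      
retroflex         ʈʂ        ɖʐ      
alveolo-palatal   tɕ        dʑ      
Every place of articulation has a voiced member except alveolar, where /dz/ would be expected.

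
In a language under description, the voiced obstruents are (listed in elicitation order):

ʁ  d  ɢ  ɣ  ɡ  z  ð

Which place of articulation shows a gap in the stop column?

place of articulation  stop      fricative
dental            —         ð       
alveolar          d         z       
velar             ɡ         ɣ       
uvular            ɢ         ʁ       
Every place of articulation has a stop member except dental, where /d̪/ would be expected.

dental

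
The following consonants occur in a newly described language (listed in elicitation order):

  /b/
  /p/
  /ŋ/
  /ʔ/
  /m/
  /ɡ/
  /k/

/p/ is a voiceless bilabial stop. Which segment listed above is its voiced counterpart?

The voiced counterpart is a voiced bilabial stop — in this inventory, /b/.

/b/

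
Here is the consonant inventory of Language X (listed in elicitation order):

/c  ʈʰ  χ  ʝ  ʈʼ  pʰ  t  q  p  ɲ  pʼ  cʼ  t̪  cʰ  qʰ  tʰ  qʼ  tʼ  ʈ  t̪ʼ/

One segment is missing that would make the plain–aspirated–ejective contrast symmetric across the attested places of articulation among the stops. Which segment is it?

bilabial: plain /p/, aspirated /pʰ/, ejective /pʼ/.
dental: plain /t̪/, aspirated —, ejective /t̪ʼ/.
alveolar: plain /t/, aspirated /tʰ/, ejective /tʼ/.
retroflex: plain /ʈ/, aspirated /ʈʰ/, ejective /ʈʼ/.
palatal: plain /c/, aspirated /cʰ/, ejective /cʼ/.
uvular: plain /q/, aspirated /qʰ/, ejective /qʼ/.
The dental row has no aspirated member, so the gap is the aspirated dental stop /t̪ʰ/.

/t̪ʰ/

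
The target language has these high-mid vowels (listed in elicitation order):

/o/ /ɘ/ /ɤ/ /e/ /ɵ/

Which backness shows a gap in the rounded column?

Unrounded: /e/ (front), /ɘ/ (central), /ɤ/ (back).
Rounded: /ɵ/ (central), /o/ (back).
Every backness has a rounded member except front, where /ø/ would be expected.

front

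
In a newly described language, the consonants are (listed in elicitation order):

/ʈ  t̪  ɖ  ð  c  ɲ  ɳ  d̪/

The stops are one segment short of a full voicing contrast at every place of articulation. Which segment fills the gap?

/ɟ/

place of articulation  voiceless  voiced  
dental            t̪        d̪      
retroflex         ʈ         ɖ       
palatal           c         —       
The palatal row has no voiced member, so the gap is the voiced palatal stop /ɟ/.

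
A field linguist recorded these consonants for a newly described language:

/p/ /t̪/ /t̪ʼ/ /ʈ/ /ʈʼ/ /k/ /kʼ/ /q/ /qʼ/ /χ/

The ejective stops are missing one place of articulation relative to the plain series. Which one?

bilabial

Plain: /p/ (bilabial), /t̪/ (dental), /ʈ/ (retroflex), /k/ (velar), /q/ (uvular).
Ejective: /t̪ʼ/ (dental), /ʈʼ/ (retroflex), /kʼ/ (velar), /qʼ/ (uvular).
Every place of articulation has an ejective member except bilabial, where /pʼ/ would be expected.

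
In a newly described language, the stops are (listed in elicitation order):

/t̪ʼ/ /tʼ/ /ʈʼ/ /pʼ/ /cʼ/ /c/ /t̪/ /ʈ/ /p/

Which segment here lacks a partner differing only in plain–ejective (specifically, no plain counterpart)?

/tʼ/

Bilabial: /p/ ~ /pʼ/
Dental: /t̪/ ~ /t̪ʼ/
Retroflex: /ʈ/ ~ /ʈʼ/
Palatal: /c/ ~ /cʼ/
Alveolar: only /tʼ/ (ejective); no plain partner.
So /tʼ/ is the unpaired segment.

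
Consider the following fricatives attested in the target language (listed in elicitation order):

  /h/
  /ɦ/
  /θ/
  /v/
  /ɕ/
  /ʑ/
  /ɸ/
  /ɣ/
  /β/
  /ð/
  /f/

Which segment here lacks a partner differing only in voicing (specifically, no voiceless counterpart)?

Bilabial: /ɸ/ ~ /β/
Labiodental: /f/ ~ /v/
Dental: /θ/ ~ /ð/
Alveolo-palatal: /ɕ/ ~ /ʑ/
Glottal: /h/ ~ /ɦ/
Velar: only /ɣ/ (voiced); no voiceless partner.
So /ɣ/ is the unpaired segment.

/ɣ/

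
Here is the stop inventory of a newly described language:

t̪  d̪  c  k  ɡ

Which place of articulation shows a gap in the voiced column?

place of articulation  voiceless  voiced  
dental            t̪        d̪      
palatal           c         —       
velar             k         ɡ       
Every place of articulation has a voiced member except palatal, where /ɟ/ would be expected.

palatal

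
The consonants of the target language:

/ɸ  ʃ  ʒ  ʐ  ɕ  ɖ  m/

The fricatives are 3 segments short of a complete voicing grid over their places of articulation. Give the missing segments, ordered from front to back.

/β/, /ʂ/, /ʑ/

bilabial: voiceless /ɸ/, voiced —.
postalveolar: voiceless /ʃ/, voiced /ʒ/.
retroflex: voiceless —, voiced /ʐ/.
alveolo-palatal: voiceless /ɕ/, voiced —.
Gaps, from front to back: bilabial lacks voiced (/β/); retroflex lacks voiceless (/ʂ/); alveolo-palatal lacks voiced (/ʑ/).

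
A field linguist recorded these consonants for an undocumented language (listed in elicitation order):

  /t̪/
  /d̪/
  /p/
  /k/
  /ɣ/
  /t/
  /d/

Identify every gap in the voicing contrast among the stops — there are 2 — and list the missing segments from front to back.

/b/, /ɡ/

Voiceless: /p/ (bilabial), /t̪/ (dental), /t/ (alveolar), /k/ (velar).
Voiced: /d̪/ (dental), /d/ (alveolar).
Gaps, from front to back: bilabial lacks voiced (/b/); velar lacks voiced (/ɡ/).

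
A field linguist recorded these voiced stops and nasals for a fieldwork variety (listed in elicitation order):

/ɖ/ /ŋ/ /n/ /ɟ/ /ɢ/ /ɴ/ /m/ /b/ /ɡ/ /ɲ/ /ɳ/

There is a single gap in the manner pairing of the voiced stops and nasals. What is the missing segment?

/d/

place of articulation  oral stop  nasal   
bilabial          b         m       
alveolar          —         n       
retroflex         ɖ         ɳ       
palatal           ɟ         ɲ       
velar             ɡ         ŋ       
uvular            ɢ         ɴ       
The alveolar row has no oral stop member, so the gap is the alveolar oral stop /d/.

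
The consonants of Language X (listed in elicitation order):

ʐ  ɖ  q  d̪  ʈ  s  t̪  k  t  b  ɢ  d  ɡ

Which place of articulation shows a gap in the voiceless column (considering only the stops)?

bilabial

place of articulation  voiceless  voiced  
bilabial          —         b       
dental            t̪        d̪      
alveolar          t         d       
retroflex         ʈ         ɖ       
velar             k         ɡ       
uvular            q         ɢ       
Every place of articulation has a voiceless member except bilabial, where /p/ would be expected.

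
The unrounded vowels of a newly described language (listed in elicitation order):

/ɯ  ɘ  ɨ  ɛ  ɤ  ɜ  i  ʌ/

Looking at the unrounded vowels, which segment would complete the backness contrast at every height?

/e/

height            front     central   back    
high              i         ɨ         ɯ       
high-mid          —         ɘ         ɤ       
low-mid           ɛ         ɜ         ʌ       
The high-mid row has no front member, so the gap is the high-mid front unrounded vowel /e/.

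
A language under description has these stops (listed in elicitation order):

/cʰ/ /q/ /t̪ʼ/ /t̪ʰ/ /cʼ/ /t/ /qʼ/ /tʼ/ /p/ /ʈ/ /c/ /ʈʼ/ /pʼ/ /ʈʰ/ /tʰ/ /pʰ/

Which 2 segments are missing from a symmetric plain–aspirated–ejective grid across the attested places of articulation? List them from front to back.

/t̪/, /qʰ/

Plain: /p/ (bilabial), /t/ (alveolar), /ʈ/ (retroflex), /c/ (palatal), /q/ (uvular).
Aspirated: /pʰ/ (bilabial), /t̪ʰ/ (dental), /tʰ/ (alveolar), /ʈʰ/ (retroflex), /cʰ/ (palatal).
Ejective: /pʼ/ (bilabial), /t̪ʼ/ (dental), /tʼ/ (alveolar), /ʈʼ/ (retroflex), /cʼ/ (palatal), /qʼ/ (uvular).
Gaps, from front to back: dental lacks plain (/t̪/); uvular lacks aspirated (/qʰ/).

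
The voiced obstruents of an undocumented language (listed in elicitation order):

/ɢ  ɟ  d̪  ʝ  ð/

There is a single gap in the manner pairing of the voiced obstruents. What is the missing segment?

/ʁ/

Stop: /d̪/ (dental), /ɟ/ (palatal), /ɢ/ (uvular).
Fricative: /ð/ (dental), /ʝ/ (palatal).
The uvular row has no fricative member, so the gap is the uvular fricative /ʁ/.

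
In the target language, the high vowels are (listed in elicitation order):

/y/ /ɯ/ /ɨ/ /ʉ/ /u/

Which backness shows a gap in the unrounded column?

front

front: unrounded —, rounded /y/.
central: unrounded /ɨ/, rounded /ʉ/.
back: unrounded /ɯ/, rounded /u/.
Every backness has an unrounded member except front, where /i/ would be expected.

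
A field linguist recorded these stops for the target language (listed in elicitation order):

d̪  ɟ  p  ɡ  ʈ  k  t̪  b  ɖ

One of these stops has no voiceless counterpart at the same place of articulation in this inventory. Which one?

Bilabial: /p/ ~ /b/
Dental: /t̪/ ~ /d̪/
Retroflex: /ʈ/ ~ /ɖ/
Velar: /k/ ~ /ɡ/
Palatal: only /ɟ/ (voiced); no voiceless partner.
So /ɟ/ is the unpaired segment.

/ɟ/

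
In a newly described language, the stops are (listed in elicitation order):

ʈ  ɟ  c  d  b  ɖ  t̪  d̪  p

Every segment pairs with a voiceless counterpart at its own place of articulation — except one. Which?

Bilabial: /p/ ~ /b/
Dental: /t̪/ ~ /d̪/
Retroflex: /ʈ/ ~ /ɖ/
Palatal: /c/ ~ /ɟ/
Alveolar: only /d/ (voiced); no voiceless partner.
So /d/ is the unpaired segment.

/d/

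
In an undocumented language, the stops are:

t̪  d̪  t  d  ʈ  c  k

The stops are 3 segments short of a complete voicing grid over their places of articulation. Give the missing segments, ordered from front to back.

/ɖ/, /ɟ/, /ɡ/

dental: voiceless /t̪/, voiced /d̪/.
alveolar: voiceless /t/, voiced /d/.
retroflex: voiceless /ʈ/, voiced —.
palatal: voiceless /c/, voiced —.
velar: voiceless /k/, voiced —.
Gaps, from front to back: retroflex lacks voiced (/ɖ/); palatal lacks voiced (/ɟ/); velar lacks voiced (/ɡ/).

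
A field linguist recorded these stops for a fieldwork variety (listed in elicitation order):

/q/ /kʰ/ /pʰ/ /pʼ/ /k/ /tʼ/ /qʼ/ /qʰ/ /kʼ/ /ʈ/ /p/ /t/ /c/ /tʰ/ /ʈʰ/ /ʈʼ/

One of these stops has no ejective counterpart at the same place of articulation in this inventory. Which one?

/c/

Bilabial: /p/ ~ /pʰ/ ~ /pʼ/
Alveolar: /t/ ~ /tʰ/ ~ /tʼ/
Retroflex: /ʈ/ ~ /ʈʰ/ ~ /ʈʼ/
Velar: /k/ ~ /kʰ/ ~ /kʼ/
Uvular: /q/ ~ /qʰ/ ~ /qʼ/
Palatal: only /c/ (plain); no ejective partner.
So /c/ is the unpaired segment.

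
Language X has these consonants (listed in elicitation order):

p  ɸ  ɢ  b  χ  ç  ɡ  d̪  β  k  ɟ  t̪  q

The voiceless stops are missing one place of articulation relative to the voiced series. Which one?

bilabial: voiceless /p/, voiced /b/.
dental: voiceless /t̪/, voiced /d̪/.
palatal: voiceless —, voiced /ɟ/.
velar: voiceless /k/, voiced /ɡ/.
uvular: voiceless /q/, voiced /ɢ/.
Every place of articulation has a voiceless member except palatal, where /c/ would be expected.

palatal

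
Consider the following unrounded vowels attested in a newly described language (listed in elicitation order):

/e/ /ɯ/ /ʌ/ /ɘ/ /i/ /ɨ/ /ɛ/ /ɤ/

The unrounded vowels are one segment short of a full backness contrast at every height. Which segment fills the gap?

high: front /i/, central /ɨ/, back /ɯ/.
high-mid: front /e/, central /ɘ/, back /ɤ/.
low-mid: front /ɛ/, central —, back /ʌ/.
The low-mid row has no central member, so the gap is the low-mid central unrounded vowel /ɜ/.

/ɜ/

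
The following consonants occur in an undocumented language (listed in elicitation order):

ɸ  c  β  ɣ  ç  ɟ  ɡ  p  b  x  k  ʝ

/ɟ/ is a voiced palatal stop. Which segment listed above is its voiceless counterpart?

/c/

The voiceless counterpart is a voiceless palatal stop — in this inventory, /c/.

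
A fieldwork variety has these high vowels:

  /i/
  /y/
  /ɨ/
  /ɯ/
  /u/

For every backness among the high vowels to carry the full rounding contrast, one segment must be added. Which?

backness          unrounded  rounded 
front             i         y       
central           ɨ         —       
back              ɯ         u       
The central row has no rounded member, so the gap is the central rounded vowel /ʉ/.

/ʉ/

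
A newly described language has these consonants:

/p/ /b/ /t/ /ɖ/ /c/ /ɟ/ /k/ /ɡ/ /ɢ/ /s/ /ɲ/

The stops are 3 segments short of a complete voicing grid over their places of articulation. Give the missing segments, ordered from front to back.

bilabial: voiceless /p/, voiced /b/.
alveolar: voiceless /t/, voiced —.
retroflex: voiceless —, voiced /ɖ/.
palatal: voiceless /c/, voiced /ɟ/.
velar: voiceless /k/, voiced /ɡ/.
uvular: voiceless —, voiced /ɢ/.
Gaps, from front to back: alveolar lacks voiced (/d/); retroflex lacks voiceless (/ʈ/); uvular lacks voiceless (/q/).

/d/, /ʈ/, /q/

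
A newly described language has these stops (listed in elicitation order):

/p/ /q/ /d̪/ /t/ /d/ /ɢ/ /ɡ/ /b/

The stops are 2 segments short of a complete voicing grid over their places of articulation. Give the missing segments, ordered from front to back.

Voiceless: /p/ (bilabial), /t/ (alveolar), /q/ (uvular).
Voiced: /b/ (bilabial), /d̪/ (dental), /d/ (alveolar), /ɡ/ (velar), /ɢ/ (uvular).
Gaps, from front to back: dental lacks voiceless (/t̪/); velar lacks voiceless (/k/).

/t̪/, /k/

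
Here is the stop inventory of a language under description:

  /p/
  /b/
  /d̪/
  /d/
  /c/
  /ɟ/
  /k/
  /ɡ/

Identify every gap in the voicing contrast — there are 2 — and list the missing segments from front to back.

place of articulation  voiceless  voiced  
bilabial          p         b       
dental            —         d̪      
alveolar          —         d       
palatal           c         ɟ       
velar             k         ɡ       
Gaps, from front to back: dental lacks voiceless (/t̪/); alveolar lacks voiceless (/t/).

/t̪/, /t/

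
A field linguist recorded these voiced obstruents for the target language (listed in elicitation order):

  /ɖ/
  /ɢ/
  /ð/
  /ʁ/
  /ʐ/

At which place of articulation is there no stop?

dental

dental: stop —, fricative /ð/.
retroflex: stop /ɖ/, fricative /ʐ/.
uvular: stop /ɢ/, fricative /ʁ/.
Every place of articulation has a stop member except dental, where /d̪/ would be expected.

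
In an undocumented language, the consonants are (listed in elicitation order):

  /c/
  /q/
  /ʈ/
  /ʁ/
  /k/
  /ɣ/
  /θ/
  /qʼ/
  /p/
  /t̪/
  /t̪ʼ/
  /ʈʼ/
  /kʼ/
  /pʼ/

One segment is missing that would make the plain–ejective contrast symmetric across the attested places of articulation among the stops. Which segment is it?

/cʼ/

bilabial: plain /p/, ejective /pʼ/.
dental: plain /t̪/, ejective /t̪ʼ/.
retroflex: plain /ʈ/, ejective /ʈʼ/.
palatal: plain /c/, ejective —.
velar: plain /k/, ejective /kʼ/.
uvular: plain /q/, ejective /qʼ/.
The palatal row has no ejective member, so the gap is the ejective palatal stop /cʼ/.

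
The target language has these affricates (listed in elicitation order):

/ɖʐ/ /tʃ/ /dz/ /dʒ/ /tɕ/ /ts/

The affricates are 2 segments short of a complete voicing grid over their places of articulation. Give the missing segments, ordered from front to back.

alveolar: voiceless /ts/, voiced /dz/.
postalveolar: voiceless /tʃ/, voiced /dʒ/.
retroflex: voiceless —, voiced /ɖʐ/.
alveolo-palatal: voiceless /tɕ/, voiced —.
Gaps, from front to back: retroflex lacks voiceless (/ʈʂ/); alveolo-palatal lacks voiced (/dʑ/).

/ʈʂ/, /dʑ/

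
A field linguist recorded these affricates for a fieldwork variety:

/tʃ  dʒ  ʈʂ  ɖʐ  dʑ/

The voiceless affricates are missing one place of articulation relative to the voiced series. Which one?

postalveolar: voiceless /tʃ/, voiced /dʒ/.
retroflex: voiceless /ʈʂ/, voiced /ɖʐ/.
alveolo-palatal: voiceless —, voiced /dʑ/.
Every place of articulation has a voiceless member except alveolo-palatal, where /tɕ/ would be expected.

alveolo-palatal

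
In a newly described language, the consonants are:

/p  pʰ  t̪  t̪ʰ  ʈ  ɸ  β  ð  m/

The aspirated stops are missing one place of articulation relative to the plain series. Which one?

retroflex

place of articulation  plain     aspirated
bilabial          p         pʰ      
dental            t̪        t̪ʰ     
retroflex         ʈ         —       
Every place of articulation has an aspirated member except retroflex, where /ʈʰ/ would be expected.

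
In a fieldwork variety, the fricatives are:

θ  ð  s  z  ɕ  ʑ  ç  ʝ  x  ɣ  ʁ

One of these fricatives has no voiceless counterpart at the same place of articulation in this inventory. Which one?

/ʁ/

Dental: /θ/ ~ /ð/
Alveolar: /s/ ~ /z/
Alveolo-palatal: /ɕ/ ~ /ʑ/
Palatal: /ç/ ~ /ʝ/
Velar: /x/ ~ /ɣ/
Uvular: only /ʁ/ (voiced); no voiceless partner.
So /ʁ/ is the unpaired segment.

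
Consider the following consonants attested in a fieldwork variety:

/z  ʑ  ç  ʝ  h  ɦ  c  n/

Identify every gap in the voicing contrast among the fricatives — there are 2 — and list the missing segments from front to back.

Voiceless: /ç/ (palatal), /h/ (glottal).
Voiced: /z/ (alveolar), /ʑ/ (alveolo-palatal), /ʝ/ (palatal), /ɦ/ (glottal).
Gaps, from front to back: alveolar lacks voiceless (/s/); alveolo-palatal lacks voiceless (/ɕ/).

/s/, /ɕ/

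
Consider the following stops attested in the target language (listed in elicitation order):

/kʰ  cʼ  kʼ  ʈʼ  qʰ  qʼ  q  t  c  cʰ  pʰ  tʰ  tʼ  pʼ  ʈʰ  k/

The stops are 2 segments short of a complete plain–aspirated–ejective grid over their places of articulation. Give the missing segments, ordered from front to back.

bilabial: plain —, aspirated /pʰ/, ejective /pʼ/.
alveolar: plain /t/, aspirated /tʰ/, ejective /tʼ/.
retroflex: plain —, aspirated /ʈʰ/, ejective /ʈʼ/.
palatal: plain /c/, aspirated /cʰ/, ejective /cʼ/.
velar: plain /k/, aspirated /kʰ/, ejective /kʼ/.
uvular: plain /q/, aspirated /qʰ/, ejective /qʼ/.
Gaps, from front to back: bilabial lacks plain (/p/); retroflex lacks plain (/ʈ/).

/p/, /ʈ/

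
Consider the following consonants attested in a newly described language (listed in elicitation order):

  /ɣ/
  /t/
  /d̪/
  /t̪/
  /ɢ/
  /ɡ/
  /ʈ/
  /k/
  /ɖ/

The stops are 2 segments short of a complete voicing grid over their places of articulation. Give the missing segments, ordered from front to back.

/d/, /q/

Voiceless: /t̪/ (dental), /t/ (alveolar), /ʈ/ (retroflex), /k/ (velar).
Voiced: /d̪/ (dental), /ɖ/ (retroflex), /ɡ/ (velar), /ɢ/ (uvular).
Gaps, from front to back: alveolar lacks voiced (/d/); uvular lacks voiceless (/q/).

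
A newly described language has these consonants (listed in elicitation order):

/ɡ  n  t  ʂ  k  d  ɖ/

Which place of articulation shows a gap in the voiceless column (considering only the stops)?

place of articulation  voiceless  voiced  
alveolar          t         d       
retroflex         —         ɖ       
velar             k         ɡ       
Every place of articulation has a voiceless member except retroflex, where /ʈ/ would be expected.

retroflex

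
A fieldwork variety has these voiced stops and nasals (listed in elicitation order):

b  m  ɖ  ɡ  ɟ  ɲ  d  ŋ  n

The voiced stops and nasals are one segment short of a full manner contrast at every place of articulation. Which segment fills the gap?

place of articulation  oral stop  nasal   
bilabial          b         m       
alveolar          d         n       
retroflex         ɖ         —       
palatal           ɟ         ɲ       
velar             ɡ         ŋ       
The retroflex row has no nasal member, so the gap is the retroflex nasal /ɳ/.

/ɳ/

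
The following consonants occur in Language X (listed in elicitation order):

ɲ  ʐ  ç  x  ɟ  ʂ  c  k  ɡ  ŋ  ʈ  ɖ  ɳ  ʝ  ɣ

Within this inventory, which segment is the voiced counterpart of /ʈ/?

/ɖ/

/ʈ/ is a voiceless retroflex stop.
The voiced counterpart is a voiced retroflex stop — in this inventory, /ɖ/.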